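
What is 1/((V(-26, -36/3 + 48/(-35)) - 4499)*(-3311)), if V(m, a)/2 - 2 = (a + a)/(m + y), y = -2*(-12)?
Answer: 5/73971997 ≈ 6.7593e-8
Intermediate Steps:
y = 24
V(m, a) = 4 + 4*a/(24 + m) (V(m, a) = 4 + 2*((a + a)/(m + 24)) = 4 + 2*((2*a)/(24 + m)) = 4 + 2*(2*a/(24 + m)) = 4 + 4*a/(24 + m))
1/((V(-26, -36/3 + 48/(-35)) - 4499)*(-3311)) = 1/(4*(24 + (-36/3 + 48/(-35)) - 26)/(24 - 26) - 4499*(-3311)) = -1/3311/(4*(24 + (-36*1/3 + 48*(-1/35)) - 26)/(-2) - 4499) = -1/3311/(4*(-1/2)*(24 + (-12 - 48/35) - 26) - 4499) = -1/3311/(4*(-1/2)*(24 - 468/35 - 26) - 4499) = -1/3311/(4*(-1/2)*(-538/35) - 4499) = -1/3311/(1076/35 - 4499) = -1/3311/(-156389/35) = -35/156389*(-1/3311) = 5/73971997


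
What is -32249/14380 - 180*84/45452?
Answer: -420801787/163399940 ≈ -2.5753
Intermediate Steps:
-32249/14380 - 180*84/45452 = -32249*1/14380 - 15120*1/45452 = -32249/14380 - 3780/11363 = -420801787/163399940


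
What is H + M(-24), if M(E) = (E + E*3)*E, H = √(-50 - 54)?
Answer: 2304 + 2*I*√26 ≈ 2304.0 + 10.198*I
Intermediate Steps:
H = 2*I*√26 (H = √(-104) = 2*I*√26 ≈ 10.198*I)
M(E) = 4*E² (M(E) = (E + 3*E)*E = (4*E)*E = 4*E²)
H + M(-24) = 2*I*√26 + 4*(-24)² = 2*I*√26 + 4*576 = 2*I*√26 + 2304 = 2304 + 2*I*√26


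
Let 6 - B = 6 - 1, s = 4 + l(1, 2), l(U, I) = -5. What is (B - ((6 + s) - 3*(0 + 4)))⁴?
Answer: 4096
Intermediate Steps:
s = -1 (s = 4 - 5 = -1)
B = 1 (B = 6 - (6 - 1) = 6 - 1*5 = 6 - 5 = 1)
(B - ((6 + s) - 3*(0 + 4)))⁴ = (1 - ((6 - 1) - 3*(0 + 4)))⁴ = (1 - (5 - 3*4))⁴ = (1 - (5 - 12))⁴ = (1 - 1*(-7))⁴ = (1 + 7)⁴ = 8⁴ = 4096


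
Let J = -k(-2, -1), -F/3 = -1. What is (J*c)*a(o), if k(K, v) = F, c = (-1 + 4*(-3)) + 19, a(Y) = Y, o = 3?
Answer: -54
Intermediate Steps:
F = 3 (F = -3*(-1) = 3)
c = 6 (c = (-1 - 12) + 19 = -13 + 19 = 6)
k(K, v) = 3
J = -3 (J = -1*3 = -3)
(J*c)*a(o) = -3*6*3 = -18*3 = -54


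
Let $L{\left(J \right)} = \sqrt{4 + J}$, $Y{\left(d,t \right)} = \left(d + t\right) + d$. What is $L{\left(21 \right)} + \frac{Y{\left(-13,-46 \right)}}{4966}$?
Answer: $\frac{12379}{2483} \approx 4.9855$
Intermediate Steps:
$Y{\left(d,t \right)} = t + 2 d$
$L{\left(21 \right)} + \frac{Y{\left(-13,-46 \right)}}{4966} = \sqrt{4 + 21} + \frac{-46 + 2 \left(-13\right)}{4966} = \sqrt{25} + \left(-46 - 26\right) \frac{1}{4966} = 5 - \frac{36}{2483} = \frac{12379}{2483}$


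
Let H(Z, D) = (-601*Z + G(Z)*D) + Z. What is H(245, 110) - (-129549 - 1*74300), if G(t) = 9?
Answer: 57839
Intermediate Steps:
H(Z, D) = -600*Z + 9*D (H(Z, D) = (-601*Z + 9*D) + Z = -600*Z + 9*D)
H(245, 110) - (-129549 - 1*74300) = (-600*245 + 9*110) - (-129549 - 1*74300) = (-147000 + 990) - (-129549 - 74300) = -146010 - 1*(-203849) = -146010 + 203849 = 57839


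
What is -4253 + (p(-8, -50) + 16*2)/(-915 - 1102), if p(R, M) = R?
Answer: -8578325/2017 ≈ -4253.0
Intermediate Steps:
-4253 + (p(-8, -50) + 16*2)/(-915 - 1102) = -4253 + (-8 + 16*2)/(-915 - 1102) = -4253 + (-8 + 32)/(-2017) = -4253 + 24*(-1/2017) = -4253 - 24/2017 = -8578325/2017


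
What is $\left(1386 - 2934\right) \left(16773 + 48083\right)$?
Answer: $-100397088$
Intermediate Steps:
$\left(1386 - 2934\right) \left(16773 + 48083\right) = \left(-1548\right) 64856 = -100397088$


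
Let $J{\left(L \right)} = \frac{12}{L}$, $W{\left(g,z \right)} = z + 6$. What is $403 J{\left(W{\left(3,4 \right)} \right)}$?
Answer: $\frac{2418}{5} \approx 483.6$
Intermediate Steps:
$W{\left(g,z \right)} = 6 + z$
$403 J{\left(W{\left(3,4 \right)} \right)} = 403 \frac{12}{6 + 4} = 403 \cdot \frac{12}{10} = 403 \cdot 12 \cdot \frac{1}{10} = 403 \cdot \frac{6}{5} = \frac{2418}{5}$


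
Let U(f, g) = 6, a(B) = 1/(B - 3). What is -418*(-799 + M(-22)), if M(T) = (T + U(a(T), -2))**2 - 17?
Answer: 234080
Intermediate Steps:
a(B) = 1/(-3 + B)
M(T) = -17 + (6 + T)**2 (M(T) = (T + 6)**2 - 17 = (6 + T)**2 - 17 = -17 + (6 + T)**2)
-418*(-799 + M(-22)) = -418*(-799 + (-17 + (6 - 22)**2)) = -418*(-799 + (-17 + (-16)**2)) = -418*(-799 + (-17 + 256)) = -418*(-799 + 239) = -418*(-560) = 234080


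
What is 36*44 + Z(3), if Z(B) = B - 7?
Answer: 1580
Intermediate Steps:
Z(B) = -7 + B
36*44 + Z(3) = 36*44 + (-7 + 3) = 1584 - 4 = 1580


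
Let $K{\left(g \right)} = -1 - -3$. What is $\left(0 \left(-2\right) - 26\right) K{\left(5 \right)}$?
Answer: $-52$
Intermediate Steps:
$K{\left(g \right)} = 2$ ($K{\left(g \right)} = -1 + 3 = 2$)
$\left(0 \left(-2\right) - 26\right) K{\left(5 \right)} = \left(0 \left(-2\right) - 26\right) 2 = \left(0 - 26\right) 2 = \left(-26\right) 2 = -52$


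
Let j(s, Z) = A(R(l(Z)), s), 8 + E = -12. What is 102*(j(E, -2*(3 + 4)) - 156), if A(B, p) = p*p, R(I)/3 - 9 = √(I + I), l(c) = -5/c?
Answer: 24888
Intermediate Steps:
R(I) = 27 + 3*√2*√I (R(I) = 27 + 3*√(I + I) = 27 + 3*√(2*I) = 27 + 3*(√2*√I) = 27 + 3*√2*√I)
E = -20 (E = -8 - 12 = -20)
A(B, p) = p²
j(s, Z) = s²
102*(j(E, -2*(3 + 4)) - 156) = 102*((-20)² - 156) = 102*(400 - 156) = 102*244 = 24888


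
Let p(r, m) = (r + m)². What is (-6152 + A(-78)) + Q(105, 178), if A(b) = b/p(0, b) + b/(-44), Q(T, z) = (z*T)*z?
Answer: 1424567327/429 ≈ 3.3207e+6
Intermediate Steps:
p(r, m) = (m + r)²
Q(T, z) = T*z² (Q(T, z) = (T*z)*z = T*z²)
A(b) = 1/b - b/44 (A(b) = b/((b + 0)²) + b/(-44) = b/(b²) + b*(-1/44) = b/b² - b/44 = 1/b - b/44)
(-6152 + A(-78)) + Q(105, 178) = (-6152 + (1/(-78) - 1/44*(-78))) + 105*178² = (-6152 + (-1/78 + 39/22)) + 105*31684 = (-6152 + 755/429) + 3326820 = -2638453/429 + 3326820 = 1424567327/429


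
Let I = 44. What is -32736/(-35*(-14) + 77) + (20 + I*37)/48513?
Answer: -1712176/29673 ≈ -57.701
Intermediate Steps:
-32736/(-35*(-14) + 77) + (20 + I*37)/48513 = -32736/(-35*(-14) + 77) + (20 + 44*37)/48513 = -32736/(490 + 77) + (20 + 1628)*(1/48513) = -32736/567 + 1648*(1/48513) = -32736*1/567 + 16/471 = -10912/189 + 16/471 = -1712176/29673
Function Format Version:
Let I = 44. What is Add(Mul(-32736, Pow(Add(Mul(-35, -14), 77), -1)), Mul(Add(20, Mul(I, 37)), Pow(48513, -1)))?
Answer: Rational(-1712176, 29673) ≈ -57.701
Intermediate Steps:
Add(Mul(-32736, Pow(Add(Mul(-35, -14), 77), -1)), Mul(Add(20, Mul(I, 37)), Pow(48513, -1))) = Add(Mul(-32736, Pow(Add(Mul(-35, -14), 77), -1)), Mul(Add(20, Mul(44, 37)), Pow(48513, -1))) = Add(Mul(-32736, Pow(Add(490, 77), -1)), Mul(Add(20, 1628), Rational(1, 48513))) = Add(Mul(-32736, Pow(567, -1)), Mul(1648, Rational(1, 48513))) = Add(Mul(-32736, Rational(1, 567)), Rational(16, 471)) = Add(Rational(-10912, 189), Rational(16, 471)) = Rational(-1712176, 29673)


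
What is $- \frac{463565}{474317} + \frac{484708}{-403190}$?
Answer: $- \frac{208405008393}{95619935615} \approx -2.1795$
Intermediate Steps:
$- \frac{463565}{474317} + \frac{484708}{-403190} = \left(-463565\right) \frac{1}{474317} + 484708 \left(- \frac{1}{403190}\right) = - \frac{463565}{474317} - \frac{242354}{201595} = - \frac{208405008393}{95619935615}$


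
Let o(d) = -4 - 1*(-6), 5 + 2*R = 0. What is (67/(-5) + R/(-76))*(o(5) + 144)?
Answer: -741607/380 ≈ -1951.6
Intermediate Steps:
R = -5/2 (R = -5/2 + (1/2)*0 = -5/2 + 0 = -5/2 ≈ -2.5000)
o(d) = 2 (o(d) = -4 + 6 = 2)
(67/(-5) + R/(-76))*(o(5) + 144) = (67/(-5) - 5/2/(-76))*(2 + 144) = (67*(-1/5) - 5/2*(-1/76))*146 = (-67/5 + 5/152)*146 = -10159/760*146 = -741607/380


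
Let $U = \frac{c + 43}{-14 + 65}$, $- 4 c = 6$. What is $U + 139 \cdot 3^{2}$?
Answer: $\frac{127685}{102} \approx 1251.8$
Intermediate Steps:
$c = - \frac{3}{2}$ ($c = \left(- \frac{1}{4}\right) 6 = - \frac{3}{2} \approx -1.5$)
$U = \frac{83}{102}$ ($U = \frac{- \frac{3}{2} + 43}{-14 + 65} = \frac{83}{2 \cdot 51} = \frac{83}{2} \cdot \frac{1}{51} = \frac{83}{102} \approx 0.81373$)
$U + 139 \cdot 3^{2} = \frac{83}{102} + 139 \cdot 3^{2} = \frac{83}{102} + 139 \cdot 9 = \frac{83}{102} + 1251 = \frac{127685}{102}$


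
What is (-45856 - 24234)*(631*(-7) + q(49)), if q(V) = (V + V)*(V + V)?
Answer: -363556830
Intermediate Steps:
q(V) = 4*V² (q(V) = (2*V)*(2*V) = 4*V²)
(-45856 - 24234)*(631*(-7) + q(49)) = (-45856 - 24234)*(631*(-7) + 4*49²) = -70090*(-4417 + 4*2401) = -70090*(-4417 + 9604) = -70090*5187 = -363556830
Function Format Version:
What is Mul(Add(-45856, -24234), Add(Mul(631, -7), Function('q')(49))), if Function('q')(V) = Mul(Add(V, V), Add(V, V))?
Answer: -363556830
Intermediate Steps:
Function('q')(V) = Mul(4, Pow(V, 2)) (Function('q')(V) = Mul(Mul(2, V), Mul(2, V)) = Mul(4, Pow(V, 2)))
Mul(Add(-45856, -24234), Add(Mul(631, -7), Function('q')(49))) = Mul(Add(-45856, -24234), Add(Mul(631, -7), Mul(4, Pow(49, 2)))) = Mul(-70090, Add(-4417, Mul(4, 2401))) = Mul(-70090, Add(-4417, 9604)) = Mul(-70090, 5187) = -363556830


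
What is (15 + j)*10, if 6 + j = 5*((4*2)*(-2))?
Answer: -710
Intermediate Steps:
j = -86 (j = -6 + 5*((4*2)*(-2)) = -6 + 5*(8*(-2)) = -6 + 5*(-16) = -6 - 80 = -86)
(15 + j)*10 = (15 - 86)*10 = -71*10 = -710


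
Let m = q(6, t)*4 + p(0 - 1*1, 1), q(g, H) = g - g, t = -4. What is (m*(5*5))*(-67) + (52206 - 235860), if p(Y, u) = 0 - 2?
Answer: -180304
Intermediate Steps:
q(g, H) = 0
p(Y, u) = -2
m = -2 (m = 0*4 - 2 = 0 - 2 = -2)
(m*(5*5))*(-67) + (52206 - 235860) = -10*5*(-67) + (52206 - 235860) = -2*25*(-67) - 183654 = -50*(-67) - 183654 = 3350 - 183654 = -180304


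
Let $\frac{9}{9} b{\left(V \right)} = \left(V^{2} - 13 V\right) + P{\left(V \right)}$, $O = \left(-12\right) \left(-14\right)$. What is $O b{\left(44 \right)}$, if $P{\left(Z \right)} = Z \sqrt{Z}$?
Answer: $229152 + 14784 \sqrt{11} \approx 2.7819 \cdot 10^{5}$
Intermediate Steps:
$O = 168$
$P{\left(Z \right)} = Z^{\frac{3}{2}}$
$b{\left(V \right)} = V^{2} + V^{\frac{3}{2}} - 13 V$ ($b{\left(V \right)} = \left(V^{2} - 13 V\right) + V^{\frac{3}{2}} = V^{2} + V^{\frac{3}{2}} - 13 V$)
$O b{\left(44 \right)} = 168 \left(44^{2} + 44^{\frac{3}{2}} - 572\right) = 168 \left(1936 + 88 \sqrt{11} - 572\right) = 168 \left(1364 + 88 \sqrt{11}\right) = 229152 + 14784 \sqrt{11}$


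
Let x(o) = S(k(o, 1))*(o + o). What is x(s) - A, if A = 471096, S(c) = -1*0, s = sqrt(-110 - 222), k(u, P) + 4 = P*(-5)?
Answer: -471096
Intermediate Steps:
k(u, P) = -4 - 5*P (k(u, P) = -4 + P*(-5) = -4 - 5*P)
s = 2*I*sqrt(83) (s = sqrt(-332) = 2*I*sqrt(83) ≈ 18.221*I)
S(c) = 0
x(o) = 0 (x(o) = 0*(o + o) = 0*(2*o) = 0)
x(s) - A = 0 - 1*471096 = 0 - 471096 = -471096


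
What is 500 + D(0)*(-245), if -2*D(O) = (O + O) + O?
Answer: 500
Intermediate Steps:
D(O) = -3*O/2 (D(O) = -((O + O) + O)/2 = -(2*O + O)/2 = -3*O/2)
500 + D(0)*(-245) = 500 - 3/2*0*(-245) = 500 + 0*(-245) = 500 + 0 = 500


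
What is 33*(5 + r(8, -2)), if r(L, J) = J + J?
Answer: 33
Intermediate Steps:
r(L, J) = 2*J
33*(5 + r(8, -2)) = 33*(5 + 2*(-2)) = 33*(5 - 4) = 33*1 = 33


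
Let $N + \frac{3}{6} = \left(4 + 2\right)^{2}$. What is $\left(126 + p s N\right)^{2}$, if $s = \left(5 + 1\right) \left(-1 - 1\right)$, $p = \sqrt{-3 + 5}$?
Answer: $378828 - 107352 \sqrt{2} \approx 2.2701 \cdot 10^{5}$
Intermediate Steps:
$N = \frac{71}{2}$ ($N = - \frac{1}{2} + \left(4 + 2\right)^{2} = - \frac{1}{2} + 6^{2} = - \frac{1}{2} + 36 = \frac{71}{2} \approx 35.5$)
$p = \sqrt{2} \approx 1.4142$
$s = -12$ ($s = 6 \left(-2\right) = -12$)
$\left(126 + p s N\right)^{2} = \left(126 + \sqrt{2} \left(-12\right) \frac{71}{2}\right)^{2} = \left(126 + - 12 \sqrt{2} \cdot \frac{71}{2}\right)^{2} = \left(126 - 426 \sqrt{2}\right)^{2}$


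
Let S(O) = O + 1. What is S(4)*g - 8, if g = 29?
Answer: 137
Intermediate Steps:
S(O) = 1 + O
S(4)*g - 8 = (1 + 4)*29 - 8 = 5*29 - 8 = 145 - 8 = 137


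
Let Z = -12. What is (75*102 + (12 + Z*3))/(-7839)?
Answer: -2542/2613 ≈ -0.97283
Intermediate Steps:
(75*102 + (12 + Z*3))/(-7839) = (75*102 + (12 - 12*3))/(-7839) = (7650 + (12 - 36))*(-1/7839) = (7650 - 24)*(-1/7839) = 7626*(-1/7839) = -2542/2613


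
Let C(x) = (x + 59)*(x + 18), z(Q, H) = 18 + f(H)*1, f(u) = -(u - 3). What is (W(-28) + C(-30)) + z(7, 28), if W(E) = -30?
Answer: -385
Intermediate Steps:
f(u) = 3 - u (f(u) = -(-3 + u) = 3 - u)
z(Q, H) = 21 - H (z(Q, H) = 18 + (3 - H)*1 = 18 + (3 - H) = 21 - H)
C(x) = (18 + x)*(59 + x) (C(x) = (59 + x)*(18 + x) = (18 + x)*(59 + x))
(W(-28) + C(-30)) + z(7, 28) = (-30 + (1062 + (-30)² + 77*(-30))) + (21 - 1*28) = (-30 + (1062 + 900 - 2310)) + (21 - 28) = (-30 - 348) - 7 = -378 - 7 = -385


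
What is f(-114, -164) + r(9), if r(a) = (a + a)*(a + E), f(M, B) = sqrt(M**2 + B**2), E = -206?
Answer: -3546 + 2*sqrt(9973) ≈ -3346.3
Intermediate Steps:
f(M, B) = sqrt(B**2 + M**2)
r(a) = 2*a*(-206 + a) (r(a) = (a + a)*(a - 206) = (2*a)*(-206 + a) = 2*a*(-206 + a))
f(-114, -164) + r(9) = sqrt((-164)**2 + (-114)**2) + 2*9*(-206 + 9) = sqrt(26896 + 12996) + 2*9*(-197) = sqrt(39892) - 3546 = 2*sqrt(9973) - 3546 = -3546 + 2*sqrt(9973)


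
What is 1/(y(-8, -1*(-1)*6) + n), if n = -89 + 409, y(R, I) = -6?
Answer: 1/314 ≈ 0.0031847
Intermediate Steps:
n = 320
1/(y(-8, -1*(-1)*6) + n) = 1/(-6 + 320) = 1/314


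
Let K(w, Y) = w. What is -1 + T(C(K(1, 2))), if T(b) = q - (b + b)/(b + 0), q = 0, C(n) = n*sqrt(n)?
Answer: -3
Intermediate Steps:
C(n) = n**(3/2)
T(b) = -2 (T(b) = 0 - (b + b)/(b + 0) = 0 - 2*b/b = 0 - 1*2 = 0 - 2 = -2)
-1 + T(C(K(1, 2))) = -1 - 2 = -3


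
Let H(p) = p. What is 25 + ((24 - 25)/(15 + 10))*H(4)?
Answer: 621/25 ≈ 24.840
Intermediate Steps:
25 + ((24 - 25)/(15 + 10))*H(4) = 25 + ((24 - 25)/(15 + 10))*4 = 25 - 1/25*4 = 25 - 4/25 = 621/25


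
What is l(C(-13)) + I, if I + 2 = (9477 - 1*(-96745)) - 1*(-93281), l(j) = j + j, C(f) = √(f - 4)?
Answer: 199501 + 2*I*√17 ≈ 1.995e+5 + 8.2462*I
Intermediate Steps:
C(f) = √(-4 + f)
l(j) = 2*j
I = 199501 (I = -2 + ((9477 - 1*(-96745)) - 1*(-93281)) = -2 + ((9477 + 96745) + 93281) = -2 + (106222 + 93281) = -2 + 199503 = 199501)
l(C(-13)) + I = 2*√(-4 - 13) + 199501 = 2*√(-17) + 199501 = 2*(I*√17) + 199501 = 2*I*√17 + 199501 = 199501 + 2*I*√17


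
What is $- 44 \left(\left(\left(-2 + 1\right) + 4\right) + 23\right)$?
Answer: $-1144$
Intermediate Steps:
$- 44 \left(\left(\left(-2 + 1\right) + 4\right) + 23\right) = - 44 \left(\left(-1 + 4\right) + 23\right) = - 44 \left(3 + 23\right) = \left(-44\right) 26 = -1144$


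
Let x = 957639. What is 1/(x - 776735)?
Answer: 1/180904 ≈ 5.5278e-6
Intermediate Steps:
1/(x - 776735) = 1/(957639 - 776735) = 1/180904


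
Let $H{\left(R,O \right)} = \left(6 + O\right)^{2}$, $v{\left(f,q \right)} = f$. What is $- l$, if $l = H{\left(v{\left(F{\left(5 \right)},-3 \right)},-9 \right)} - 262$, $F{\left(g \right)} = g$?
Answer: $253$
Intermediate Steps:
$l = -253$ ($l = \left(6 - 9\right)^{2} - 262 = \left(-3\right)^{2} - 262 = 9 - 262 = -253$)
$- l = \left(-1\right) \left(-253\right) = 253$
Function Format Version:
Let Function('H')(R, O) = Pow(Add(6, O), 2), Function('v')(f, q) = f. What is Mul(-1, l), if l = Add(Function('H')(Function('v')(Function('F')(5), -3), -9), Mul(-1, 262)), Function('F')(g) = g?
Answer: 253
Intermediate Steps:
l = -253 (l = Add(Pow(Add(6, -9), 2), Mul(-1, 262)) = Add(Pow(-3, 2), -262) = Add(9, -262) = -253)
Mul(-1, l) = Mul(-1, -253) = 253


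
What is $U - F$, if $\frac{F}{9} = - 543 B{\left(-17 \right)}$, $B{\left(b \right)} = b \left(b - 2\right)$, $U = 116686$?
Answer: $1695187$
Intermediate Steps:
$B{\left(b \right)} = b \left(-2 + b\right)$
$F = -1578501$ ($F = 9 \left(- 543 \left(- 17 \left(-2 - 17\right)\right)\right) = 9 \left(- 543 \left(\left(-17\right) \left(-19\right)\right)\right) = 9 \left(\left(-543\right) 323\right) = 9 \left(-175389\right) = -1578501$)
$U - F = 116686 - -1578501 = 116686 + 1578501 = 1695187$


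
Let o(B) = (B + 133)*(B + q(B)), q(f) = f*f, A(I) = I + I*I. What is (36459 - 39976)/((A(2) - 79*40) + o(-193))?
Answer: 3517/2226514 ≈ 0.0015796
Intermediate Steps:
A(I) = I + I²
q(f) = f²
o(B) = (133 + B)*(B + B²) (o(B) = (B + 133)*(B + B²) = (133 + B)*(B + B²))
(36459 - 39976)/((A(2) - 79*40) + o(-193)) = (36459 - 39976)/((2*(1 + 2) - 79*40) - 193*(133 + (-193)² + 134*(-193))) = -3517/((2*3 - 3160) - 193*(133 + 37249 - 25862)) = -3517/((6 - 3160) - 193*11520) = -3517/(-3154 - 2223360) = -3517/(-2226514) = -3517*(-1/2226514) = 3517/2226514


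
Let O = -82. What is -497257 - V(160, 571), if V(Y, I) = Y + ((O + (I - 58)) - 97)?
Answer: -497751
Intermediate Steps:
V(Y, I) = -237 + I + Y (V(Y, I) = Y + ((-82 + (I - 58)) - 97) = Y + ((-82 + (-58 + I)) - 97) = Y + ((-140 + I) - 97) = Y + (-237 + I) = -237 + I + Y)
-497257 - V(160, 571) = -497257 - (-237 + 571 + 160) = -497257 - 1*494 = -497257 - 494 = -497751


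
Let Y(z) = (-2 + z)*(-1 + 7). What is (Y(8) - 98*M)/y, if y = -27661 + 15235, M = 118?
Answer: 5764/6213 ≈ 0.92773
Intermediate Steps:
y = -12426
Y(z) = -12 + 6*z (Y(z) = (-2 + z)*6 = -12 + 6*z)
(Y(8) - 98*M)/y = ((-12 + 6*8) - 98*118)/(-12426) = ((-12 + 48) - 11564)*(-1/12426) = (36 - 11564)*(-1/12426) = -11528*(-1/12426) = 5764/6213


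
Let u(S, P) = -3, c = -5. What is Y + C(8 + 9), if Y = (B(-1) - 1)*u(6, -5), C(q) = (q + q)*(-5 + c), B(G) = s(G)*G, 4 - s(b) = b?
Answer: -322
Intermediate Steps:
s(b) = 4 - b
B(G) = G*(4 - G) (B(G) = (4 - G)*G = G*(4 - G))
C(q) = -20*q (C(q) = (q + q)*(-5 - 5) = (2*q)*(-10) = -20*q)
Y = 18 (Y = (-(4 - 1*(-1)) - 1)*(-3) = (-(4 + 1) - 1)*(-3) = (-1*5 - 1)*(-3) = (-5 - 1)*(-3) = -6*(-3) = 18)
Y + C(8 + 9) = 18 - 20*(8 + 9) = 18 - 20*17 = 18 - 340 = -322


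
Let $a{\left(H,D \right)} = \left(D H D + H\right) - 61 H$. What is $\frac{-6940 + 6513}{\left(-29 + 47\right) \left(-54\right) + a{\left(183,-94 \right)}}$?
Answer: $- \frac{427}{1605036} \approx -0.00026604$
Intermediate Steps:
$a{\left(H,D \right)} = - 60 H + H D^{2}$ ($a{\left(H,D \right)} = \left(H D^{2} + H\right) - 61 H = \left(H + H D^{2}\right) - 61 H = - 60 H + H D^{2}$)
$\frac{-6940 + 6513}{\left(-29 + 47\right) \left(-54\right) + a{\left(183,-94 \right)}} = \frac{-6940 + 6513}{\left(-29 + 47\right) \left(-54\right) + 183 \left(-60 + \left(-94\right)^{2}\right)} = - \frac{427}{18 \left(-54\right) + 183 \left(-60 + 8836\right)} = - \frac{427}{-972 + 183 \cdot 8776} = - \frac{427}{-972 + 1606008} = - \frac{427}{1605036}$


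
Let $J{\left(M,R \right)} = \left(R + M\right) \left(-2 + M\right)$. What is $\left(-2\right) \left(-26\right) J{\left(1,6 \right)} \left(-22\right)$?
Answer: $8008$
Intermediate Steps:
$J{\left(M,R \right)} = \left(-2 + M\right) \left(M + R\right)$ ($J{\left(M,R \right)} = \left(M + R\right) \left(-2 + M\right) = \left(-2 + M\right) \left(M + R\right)$)
$\left(-2\right) \left(-26\right) J{\left(1,6 \right)} \left(-22\right) = \left(-2\right) \left(-26\right) \left(1^{2} - 2 - 12 + 1 \cdot 6\right) \left(-22\right) = 52 \left(1 - 2 - 12 + 6\right) \left(-22\right) = 52 \left(-7\right) \left(-22\right) = \left(-364\right) \left(-22\right) = 8008$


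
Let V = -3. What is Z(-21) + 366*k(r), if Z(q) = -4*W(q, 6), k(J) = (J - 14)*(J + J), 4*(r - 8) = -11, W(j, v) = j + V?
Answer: -134121/4 ≈ -33530.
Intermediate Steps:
W(j, v) = -3 + j (W(j, v) = j - 3 = -3 + j)
r = 21/4 (r = 8 + (¼)*(-11) = 8 - 11/4 = 21/4 ≈ 5.2500)
k(J) = 2*J*(-14 + J) (k(J) = (-14 + J)*(2*J) = 2*J*(-14 + J))
Z(q) = 12 - 4*q (Z(q) = -4*(-3 + q) = 12 - 4*q)
Z(-21) + 366*k(r) = (12 - 4*(-21)) + 366*(2*(21/4)*(-14 + 21/4)) = (12 + 84) + 366*(2*(21/4)*(-35/4)) = 96 + 366*(-735/8) = 96 - 134505/4 = -134121/4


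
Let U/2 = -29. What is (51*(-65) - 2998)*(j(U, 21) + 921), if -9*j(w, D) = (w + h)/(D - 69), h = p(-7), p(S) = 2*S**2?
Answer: -314002307/54 ≈ -5.8149e+6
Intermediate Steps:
h = 98 (h = 2*(-7)**2 = 2*49 = 98)
U = -58 (U = 2*(-29) = -58)
j(w, D) = -(98 + w)/(9*(-69 + D)) (j(w, D) = -(w + 98)/(9*(D - 69)) = -(98 + w)/(9*(-69 + D)))
(51*(-65) - 2998)*(j(U, 21) + 921) = (51*(-65) - 2998)*((-98 - 1*(-58))/(9*(-69 + 21)) + 921) = (-3315 - 2998)*((1/9)*(-98 + 58)/(-48) + 921) = -6313*((1/9)*(-1/48)*(-40) + 921) = -6313*(5/54 + 921) = -6313*49739/54 = -314002307/54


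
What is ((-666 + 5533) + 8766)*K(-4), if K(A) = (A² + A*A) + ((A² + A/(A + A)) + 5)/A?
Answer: 2903829/8 ≈ 3.6298e+5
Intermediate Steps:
K(A) = 2*A² + (11/2 + A²)/A (K(A) = (A² + A²) + ((A² + A/((2*A))) + 5)/A = 2*A² + ((A² + (1/(2*A))*A) + 5)/A = 2*A² + ((A² + ½) + 5)/A = 2*A² + ((½ + A²) + 5)/A = 2*A² + (11/2 + A²)/A)
((-666 + 5533) + 8766)*K(-4) = ((-666 + 5533) + 8766)*(-4 + 2*(-4)² + (11/2)/(-4)) = (4867 + 8766)*(-4 + 2*16 + (11/2)*(-¼)) = 13633*(-4 + 32 - 11/8) = 13633*(213/8) = 2903829/8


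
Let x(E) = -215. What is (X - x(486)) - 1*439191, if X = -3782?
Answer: -442758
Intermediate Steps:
(X - x(486)) - 1*439191 = (-3782 - 1*(-215)) - 1*439191 = (-3782 + 215) - 439191 = -3567 - 439191 = -442758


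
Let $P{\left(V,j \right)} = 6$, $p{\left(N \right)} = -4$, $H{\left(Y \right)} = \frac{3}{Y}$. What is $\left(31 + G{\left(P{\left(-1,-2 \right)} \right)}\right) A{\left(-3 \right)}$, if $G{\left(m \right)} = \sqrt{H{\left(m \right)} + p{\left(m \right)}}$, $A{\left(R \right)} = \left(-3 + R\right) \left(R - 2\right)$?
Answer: $930 + 15 i \sqrt{14} \approx 930.0 + 56.125 i$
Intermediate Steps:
$A{\left(R \right)} = \left(-3 + R\right) \left(-2 + R\right)$
$G{\left(m \right)} = \sqrt{-4 + \frac{3}{m}}$ ($G{\left(m \right)} = \sqrt{\frac{3}{m} - 4} = \sqrt{-4 + \frac{3}{m}}$)
$\left(31 + G{\left(P{\left(-1,-2 \right)} \right)}\right) A{\left(-3 \right)} = \left(31 + \sqrt{-4 + \frac{3}{6}}\right) \left(6 + \left(-3\right)^{2} - -15\right) = \left(31 + \sqrt{-4 + 3 \cdot \frac{1}{6}}\right) \left(6 + 9 + 15\right) = \left(31 + \sqrt{-4 + \frac{1}{2}}\right) 30 = \left(31 + \sqrt{- \frac{7}{2}}\right) 30 = \left(31 + \frac{i \sqrt{14}}{2}\right) 30 = 930 + 15 i \sqrt{14}$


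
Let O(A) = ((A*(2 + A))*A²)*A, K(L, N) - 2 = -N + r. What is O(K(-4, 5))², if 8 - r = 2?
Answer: 164025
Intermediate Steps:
r = 6 (r = 8 - 1*2 = 8 - 2 = 6)
K(L, N) = 8 - N (K(L, N) = 2 + (-N + 6) = 2 + (6 - N) = 8 - N)
O(A) = A⁴*(2 + A) (O(A) = (A³*(2 + A))*A = A⁴*(2 + A))
O(K(-4, 5))² = ((8 - 1*5)⁴*(2 + (8 - 1*5)))² = ((8 - 5)⁴*(2 + (8 - 5)))² = (3⁴*(2 + 3))² = (81*5)² = 405² = 164025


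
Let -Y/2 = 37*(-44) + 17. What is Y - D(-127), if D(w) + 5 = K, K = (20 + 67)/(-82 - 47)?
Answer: 138790/43 ≈ 3227.7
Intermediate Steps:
Y = 3222 (Y = -2*(37*(-44) + 17) = -2*(-1628 + 17) = -2*(-1611) = 3222)
K = -29/43 (K = 87/(-129) = 87*(-1/129) = -29/43 ≈ -0.67442)
D(w) = -244/43 (D(w) = -5 - 29/43 = -244/43)
Y - D(-127) = 3222 - 1*(-244/43) = 3222 + 244/43 = 138790/43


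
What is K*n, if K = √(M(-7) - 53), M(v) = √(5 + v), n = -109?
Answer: -109*√(-53 + I*√2) ≈ -10.586 - 793.6*I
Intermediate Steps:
K = √(-53 + I*√2) (K = √(√(5 - 7) - 53) = √(√(-2) - 53) = √(I*√2 - 53) = √(-53 + I*√2) ≈ 0.09712 + 7.2808*I)
K*n = √(-53 + I*√2)*(-109) = -109*√(-53 + I*√2)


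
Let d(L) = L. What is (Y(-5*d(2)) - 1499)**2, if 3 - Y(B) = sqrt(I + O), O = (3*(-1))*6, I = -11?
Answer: (1496 + I*sqrt(29))**2 ≈ 2.238e+6 + 1.611e+4*I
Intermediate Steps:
O = -18 (O = -3*6 = -18)
Y(B) = 3 - I*sqrt(29) (Y(B) = 3 - sqrt(-11 - 18) = 3 - sqrt(-29) = 3 - I*sqrt(29))
(Y(-5*d(2)) - 1499)**2 = ((3 - I*sqrt(29)) - 1499)**2 = (-1496 - I*sqrt(29))**2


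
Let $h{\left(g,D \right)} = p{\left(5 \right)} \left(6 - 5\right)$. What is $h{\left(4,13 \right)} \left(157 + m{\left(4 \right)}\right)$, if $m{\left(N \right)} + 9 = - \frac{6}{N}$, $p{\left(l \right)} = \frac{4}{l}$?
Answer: $\frac{586}{5} \approx 117.2$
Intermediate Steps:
$h{\left(g,D \right)} = \frac{4}{5}$ ($h{\left(g,D \right)} = \frac{4}{5} \left(6 - 5\right) = 4 \cdot \frac{1}{5} \cdot 1 = \frac{4}{5} \cdot 1 = \frac{4}{5}$)
$m{\left(N \right)} = -9 - \frac{6}{N}$
$h{\left(4,13 \right)} \left(157 + m{\left(4 \right)}\right) = \frac{4 \left(157 - \left(9 + \frac{6}{4}\right)\right)}{5} = \frac{4 \left(157 - \frac{21}{2}\right)}{5} = \frac{4}{5} \cdot \frac{293}{2} = \frac{586}{5}$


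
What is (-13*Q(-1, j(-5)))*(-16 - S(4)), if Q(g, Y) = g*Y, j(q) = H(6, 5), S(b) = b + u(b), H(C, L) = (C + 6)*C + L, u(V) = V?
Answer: -24024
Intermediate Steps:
H(C, L) = L + C*(6 + C) (H(C, L) = (6 + C)*C + L = C*(6 + C) + L = L + C*(6 + C))
S(b) = 2*b (S(b) = b + b = 2*b)
j(q) = 77 (j(q) = 5 + 6**2 + 6*6 = 5 + 36 + 36 = 77)
Q(g, Y) = Y*g
(-13*Q(-1, j(-5)))*(-16 - S(4)) = (-1001*(-1))*(-16 - 2*4) = (-13*(-77))*(-16 - 1*8) = 1001*(-16 - 8) = 1001*(-24) = -24024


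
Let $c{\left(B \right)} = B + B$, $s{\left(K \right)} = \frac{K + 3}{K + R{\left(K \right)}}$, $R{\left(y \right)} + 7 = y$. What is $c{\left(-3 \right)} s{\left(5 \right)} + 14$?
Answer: $-2$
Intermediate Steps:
$R{\left(y \right)} = -7 + y$
$s{\left(K \right)} = \frac{3 + K}{-7 + 2 K}$ ($s{\left(K \right)} = \frac{K + 3}{K + \left(-7 + K\right)} = \frac{3 + K}{-7 + 2 K}$)
$c{\left(B \right)} = 2 B$
$c{\left(-3 \right)} s{\left(5 \right)} + 14 = 2 \left(-3\right) \frac{3 + 5}{-7 + 2 \cdot 5} + 14 = - 6 \frac{1}{-7 + 10} \cdot 8 + 14 = - 6 \cdot \frac{1}{3} \cdot 8 + 14 = \left(-6\right) \frac{8}{3} + 14 = -16 + 14 = -2$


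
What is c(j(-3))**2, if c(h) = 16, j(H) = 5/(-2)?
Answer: 256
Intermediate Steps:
j(H) = -5/2 (j(H) = 5*(-1/2) = -5/2)
c(j(-3))**2 = 16**2 = 256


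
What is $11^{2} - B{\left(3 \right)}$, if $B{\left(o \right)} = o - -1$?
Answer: $117$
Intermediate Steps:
$B{\left(o \right)} = 1 + o$ ($B{\left(o \right)} = o + 1 = 1 + o$)
$11^{2} - B{\left(3 \right)} = 11^{2} - \left(1 + 3\right) = 121 - 4 = 117$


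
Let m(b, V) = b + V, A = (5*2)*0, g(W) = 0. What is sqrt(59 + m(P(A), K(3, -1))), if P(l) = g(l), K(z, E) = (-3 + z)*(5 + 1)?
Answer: sqrt(59) ≈ 7.6811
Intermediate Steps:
K(z, E) = -18 + 6*z (K(z, E) = (-3 + z)*6 = -18 + 6*z)
A = 0 (A = 10*0 = 0)
P(l) = 0
m(b, V) = V + b
sqrt(59 + m(P(A), K(3, -1))) = sqrt(59 + ((-18 + 6*3) + 0)) = sqrt(59 + ((-18 + 18) + 0)) = sqrt(59 + (0 + 0)) = sqrt(59 + 0) = sqrt(59)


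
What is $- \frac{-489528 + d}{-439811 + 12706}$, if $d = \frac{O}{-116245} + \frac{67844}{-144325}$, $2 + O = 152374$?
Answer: $- \frac{1642574064344336}{1433113210227125} \approx -1.1462$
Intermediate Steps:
$O = 152372$ ($O = -2 + 152374 = 152372$)
$d = - \frac{5975522936}{3355411925}$ ($d = \frac{152372}{-116245} + \frac{67844}{-144325} = 152372 \left(- \frac{1}{116245}\right) + 67844 \left(- \frac{1}{144325}\right) = - \frac{152372}{116245} - \frac{67844}{144325} = - \frac{5975522936}{3355411925} \approx -1.7809$)
$- \frac{-489528 + d}{-439811 + 12706} = - \frac{-489528 - \frac{5975522936}{3355411925}}{-439811 + 12706} = - \frac{-1642574064344336}{3355411925 \left(-427105\right)} = - \frac{\left(-1642574064344336\right) \left(-1\right)}{3355411925 \cdot 427105} = \left(-1\right) \frac{1642574064344336}{1433113210227125} = - \frac{1642574064344336}{1433113210227125}$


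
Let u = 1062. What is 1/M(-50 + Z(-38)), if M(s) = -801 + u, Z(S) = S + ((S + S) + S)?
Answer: 1/261 ≈ 0.0038314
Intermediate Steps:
Z(S) = 4*S (Z(S) = S + (2*S + S) = S + 3*S = 4*S)
M(s) = 261 (M(s) = -801 + 1062 = 261)
1/M(-50 + Z(-38)) = 1/261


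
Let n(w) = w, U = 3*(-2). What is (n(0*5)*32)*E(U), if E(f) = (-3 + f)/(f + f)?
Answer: 0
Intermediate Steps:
U = -6
E(f) = (-3 + f)/(2*f) (E(f) = (-3 + f)/((2*f)) = (-3 + f)*(1/(2*f)) = (-3 + f)/(2*f))
(n(0*5)*32)*E(U) = ((0*5)*32)*((1/2)*(-3 - 6)/(-6)) = (0*32)*((1/2)*(-1/6)*(-9)) = 0*(3/4) = 0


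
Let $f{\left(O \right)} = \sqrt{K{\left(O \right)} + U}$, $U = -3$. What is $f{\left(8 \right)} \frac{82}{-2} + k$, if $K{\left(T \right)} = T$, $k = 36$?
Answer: $36 - 41 \sqrt{5} \approx -55.679$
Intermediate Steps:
$f{\left(O \right)} = \sqrt{-3 + O}$ ($f{\left(O \right)} = \sqrt{O - 3} = \sqrt{-3 + O}$)
$f{\left(8 \right)} \frac{82}{-2} + k = \sqrt{-3 + 8} \frac{82}{-2} + 36 = \sqrt{5} \cdot 82 \left(- \frac{1}{2}\right) + 36 = \sqrt{5} \left(-41\right) + 36 = - 41 \sqrt{5} + 36 = 36 - 41 \sqrt{5}$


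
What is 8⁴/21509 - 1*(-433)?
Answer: 9317493/21509 ≈ 433.19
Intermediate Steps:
8⁴/21509 - 1*(-433) = 4096*(1/21509) + 433 = 4096/21509 + 433 = 9317493/21509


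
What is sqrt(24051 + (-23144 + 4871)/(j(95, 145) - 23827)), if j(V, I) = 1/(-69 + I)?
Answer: sqrt(8763345036120311)/603617 ≈ 155.09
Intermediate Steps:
sqrt(24051 + (-23144 + 4871)/(j(95, 145) - 23827)) = sqrt(24051 + (-23144 + 4871)/(1/(-69 + 145) - 23827)) = sqrt(24051 - 18273/(1/76 - 23827)) = sqrt(24051 - 18273/(-1810851/76)) = sqrt(24051 - 18273*(-76/1810851)) = sqrt(24051 + 462916/603617) = sqrt(14518055383/603617) = sqrt(8763345036120311)/603617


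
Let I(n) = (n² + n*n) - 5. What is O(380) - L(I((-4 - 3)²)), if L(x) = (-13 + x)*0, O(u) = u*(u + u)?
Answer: 288800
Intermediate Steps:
I(n) = -5 + 2*n² (I(n) = (n² + n²) - 5 = 2*n² - 5 = -5 + 2*n²)
O(u) = 2*u² (O(u) = u*(2*u) = 2*u²)
L(x) = 0
O(380) - L(I((-4 - 3)²)) = 2*380² - 1*0 = 2*144400 + 0 = 288800 + 0 = 288800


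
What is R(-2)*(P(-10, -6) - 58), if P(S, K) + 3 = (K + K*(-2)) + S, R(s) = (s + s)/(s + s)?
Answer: -65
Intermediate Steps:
R(s) = 1 (R(s) = (2*s)/((2*s)) = (2*s)*(1/(2*s)) = 1)
P(S, K) = -3 + S - K (P(S, K) = -3 + ((K + K*(-2)) + S) = -3 + ((K - 2*K) + S) = -3 + (-K + S) = -3 + (S - K) = -3 + S - K)
R(-2)*(P(-10, -6) - 58) = 1*((-3 - 10 - 1*(-6)) - 58) = 1*((-3 - 10 + 6) - 58) = 1*(-7 - 58) = 1*(-65) = -65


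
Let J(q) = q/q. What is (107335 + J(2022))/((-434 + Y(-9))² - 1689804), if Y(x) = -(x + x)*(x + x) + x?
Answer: -107336/1101515 ≈ -0.097444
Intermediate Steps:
Y(x) = x - 4*x² (Y(x) = -2*x*2*x + x = -4*x² + x = x - 4*x²)
J(q) = 1
(107335 + J(2022))/((-434 + Y(-9))² - 1689804) = (107335 + 1)/((-434 - 9*(1 - 4*(-9)))² - 1689804) = 107336/((-434 - 9*(1 + 36))² - 1689804) = 107336/((-434 - 9*37)² - 1689804) = 107336/((-434 - 333)² - 1689804) = 107336/((-767)² - 1689804) = 107336/(588289 - 1689804) = 107336/(-1101515) = 107336*(-1/1101515) = -107336/1101515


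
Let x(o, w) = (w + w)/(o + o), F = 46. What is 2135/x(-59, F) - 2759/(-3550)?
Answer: -111762209/40825 ≈ -2737.6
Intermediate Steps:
x(o, w) = w/o (x(o, w) = (2*w)/((2*o)) = (2*w)*(1/(2*o)) = w/o)
2135/x(-59, F) - 2759/(-3550) = 2135/((46/(-59))) - 2759/(-3550) = 2135/((46*(-1/59))) - 2759*(-1/3550) = 2135/(-46/59) + 2759/3550 = 2135*(-59/46) + 2759/3550 = -125965/46 + 2759/3550 = -111762209/40825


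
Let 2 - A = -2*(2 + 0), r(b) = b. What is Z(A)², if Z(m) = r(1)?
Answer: 1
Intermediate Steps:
A = 6 (A = 2 - (-2)*(2 + 0) = 2 - (-2)*2 = 2 - 1*(-4) = 2 + 4 = 6)
Z(m) = 1
Z(A)² = 1² = 1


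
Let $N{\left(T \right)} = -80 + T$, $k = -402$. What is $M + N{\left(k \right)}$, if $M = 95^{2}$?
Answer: $8543$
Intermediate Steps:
$M = 9025$
$M + N{\left(k \right)} = 9025 - 482 = 8543$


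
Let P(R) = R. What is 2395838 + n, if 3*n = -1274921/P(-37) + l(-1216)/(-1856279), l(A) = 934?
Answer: 165340589053141/68682323 ≈ 2.4073e+6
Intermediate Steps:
n = 788869681467/68682323 (n = (-1274921/(-37) + 934/(-1856279))/3 = (-1274921*(-1/37) + 934*(-1/1856279))/3 = (1274921/37 - 934/1856279)/3 = (1/3)*(2366609044401/68682323) = 788869681467/68682323 ≈ 11486.)
2395838 + n = 2395838 + 788869681467/68682323 = 165340589053141/68682323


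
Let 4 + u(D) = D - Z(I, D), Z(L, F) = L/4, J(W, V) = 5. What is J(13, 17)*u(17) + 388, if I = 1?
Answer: 1807/4 ≈ 451.75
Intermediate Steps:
Z(L, F) = L/4 (Z(L, F) = L*(¼) = L/4)
u(D) = -17/4 + D (u(D) = -4 + (D - 1/4) = -4 + (D - 1*¼) = -4 + (D - ¼) = -4 + (-¼ + D) = -17/4 + D)
J(13, 17)*u(17) + 388 = 5*(-17/4 + 17) + 388 = 5*(51/4) + 388 = 255/4 + 388 = 1807/4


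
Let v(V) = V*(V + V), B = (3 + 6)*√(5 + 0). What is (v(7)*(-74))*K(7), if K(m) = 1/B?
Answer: -7252*√5/45 ≈ -360.35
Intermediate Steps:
B = 9*√5 ≈ 20.125
v(V) = 2*V² (v(V) = V*(2*V) = 2*V²)
K(m) = √5/45 (K(m) = 1/(9*√5) = √5/45)
(v(7)*(-74))*K(7) = ((2*7²)*(-74))*(√5/45) = ((2*49)*(-74))*(√5/45) = (98*(-74))*(√5/45) = -7252*√5/45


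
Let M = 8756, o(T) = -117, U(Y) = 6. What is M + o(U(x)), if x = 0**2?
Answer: 8639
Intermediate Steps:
x = 0
M + o(U(x)) = 8756 - 117 = 8639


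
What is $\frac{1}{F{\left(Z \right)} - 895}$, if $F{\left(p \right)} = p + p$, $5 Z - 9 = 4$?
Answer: $- \frac{5}{4449} \approx -0.0011238$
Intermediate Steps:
$Z = \frac{13}{5}$ ($Z = \frac{9}{5} + \frac{1}{5} \cdot 4 = \frac{9}{5} + \frac{4}{5} = \frac{13}{5} \approx 2.6$)
$F{\left(p \right)} = 2 p$
$\frac{1}{F{\left(Z \right)} - 895} = \frac{1}{2 \cdot \frac{13}{5} - 895} = \frac{1}{\frac{26}{5} - 895} = \frac{1}{- \frac{4449}{5}} = - \frac{5}{4449}$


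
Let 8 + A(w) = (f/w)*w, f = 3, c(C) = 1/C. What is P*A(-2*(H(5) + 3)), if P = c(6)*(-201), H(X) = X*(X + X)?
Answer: 335/2 ≈ 167.50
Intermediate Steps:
H(X) = 2*X² (H(X) = X*(2*X) = 2*X²)
P = -67/2 (P = -201/6 = (⅙)*(-201) = -67/2 ≈ -33.500)
A(w) = -5 (A(w) = -8 + (3/w)*w = -8 + 3 = -5)
P*A(-2*(H(5) + 3)) = -67/2*(-5) = 335/2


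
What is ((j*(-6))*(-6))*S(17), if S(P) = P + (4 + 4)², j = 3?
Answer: 8748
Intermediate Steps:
S(P) = 64 + P (S(P) = P + 8² = P + 64 = 64 + P)
((j*(-6))*(-6))*S(17) = ((3*(-6))*(-6))*(64 + 17) = -18*(-6)*81 = 108*81 = 8748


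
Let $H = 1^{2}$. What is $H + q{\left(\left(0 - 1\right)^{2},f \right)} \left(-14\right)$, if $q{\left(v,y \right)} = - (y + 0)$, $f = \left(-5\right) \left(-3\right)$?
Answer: $211$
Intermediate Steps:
$H = 1$
$f = 15$
$q{\left(v,y \right)} = - y$
$H + q{\left(\left(0 - 1\right)^{2},f \right)} \left(-14\right) = 1 + \left(-1\right) 15 \left(-14\right) = 1 - -210 = 1 + 210 = 211$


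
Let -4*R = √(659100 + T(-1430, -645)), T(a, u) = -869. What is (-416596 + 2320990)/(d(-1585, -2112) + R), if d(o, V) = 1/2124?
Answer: -2022466428/92797735495 - 1073929673268*√658231/92797735495 ≈ -9389.2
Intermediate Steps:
d(o, V) = 1/2124
R = -√658231/4 (R = -√(659100 - 869)/4 = -√658231/4 ≈ -202.83)
(-416596 + 2320990)/(d(-1585, -2112) + R) = (-416596 + 2320990)/(1/2124 - √658231/4) = 1904394/(1/2124 - √658231/4)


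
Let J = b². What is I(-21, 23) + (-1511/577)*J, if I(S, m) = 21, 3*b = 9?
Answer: -1482/577 ≈ -2.5685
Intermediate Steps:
b = 3 (b = (⅓)*9 = 3)
J = 9 (J = 3² = 9)
I(-21, 23) + (-1511/577)*J = 21 - 1511/577*9 = 21 - 13599/577 = -1482/577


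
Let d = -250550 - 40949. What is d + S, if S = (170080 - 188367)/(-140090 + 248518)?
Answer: -31606671859/108428 ≈ -2.9150e+5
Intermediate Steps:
S = -18287/108428 ≈ -0.16866
d = -291499
d + S = -291499 - 18287/108428 = -31606671859/108428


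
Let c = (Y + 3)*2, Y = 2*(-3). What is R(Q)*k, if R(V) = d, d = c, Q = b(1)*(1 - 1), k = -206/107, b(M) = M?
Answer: 1236/107 ≈ 11.551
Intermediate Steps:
Y = -6
c = -6 (c = (-6 + 3)*2 = -3*2 = -6)
k = -206/107 (k = -206*1/107 = -206/107 ≈ -1.9252)
Q = 0 (Q = 1*(1 - 1) = 1*0 = 0)
d = -6
R(V) = -6
R(Q)*k = -6*(-206/107) = 1236/107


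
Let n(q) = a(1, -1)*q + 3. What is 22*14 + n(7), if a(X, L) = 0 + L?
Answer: 304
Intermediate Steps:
a(X, L) = L
n(q) = 3 - q (n(q) = -q + 3 = 3 - q)
22*14 + n(7) = 22*14 + (3 - 1*7) = 308 + (3 - 7) = 308 - 4 = 304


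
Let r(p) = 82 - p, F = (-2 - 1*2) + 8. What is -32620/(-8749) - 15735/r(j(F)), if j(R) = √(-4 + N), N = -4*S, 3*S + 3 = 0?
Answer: -134990675/717418 ≈ -188.16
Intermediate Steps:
S = -1 (S = -1 + (⅓)*0 = -1 + 0 = -1)
N = 4 (N = -4*(-1) = 4)
F = 4 (F = (-2 - 2) + 8 = -4 + 8 = 4)
j(R) = 0 (j(R) = √(-4 + 4) = √0 = 0)
-32620/(-8749) - 15735/r(j(F)) = -32620/(-8749) - 15735/(82 - 1*0) = -32620*(-1/8749) - 15735/(82 + 0) = 32620/8749 - 15735/82 = -134990675/717418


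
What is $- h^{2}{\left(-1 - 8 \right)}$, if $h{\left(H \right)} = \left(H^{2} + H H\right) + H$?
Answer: $-23409$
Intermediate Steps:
$h{\left(H \right)} = H + 2 H^{2}$ ($h{\left(H \right)} = \left(H^{2} + H^{2}\right) + H = 2 H^{2} + H = H + 2 H^{2}$)
$- h^{2}{\left(-1 - 8 \right)} = - \left(\left(-1 - 8\right) \left(1 + 2 \left(-1 - 8\right)\right)\right)^{2} = - \left(- 9 \left(1 + 2 \left(-9\right)\right)\right)^{2} = - \left(- 9 \left(1 - 18\right)\right)^{2} = - \left(\left(-9\right) \left(-17\right)\right)^{2} = - 153^{2} = \left(-1\right) 23409 = -23409$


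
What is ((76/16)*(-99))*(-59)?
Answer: 110979/4 ≈ 27745.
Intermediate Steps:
((76/16)*(-99))*(-59) = ((76*(1/16))*(-99))*(-59) = ((19/4)*(-99))*(-59) = -1881/4*(-59) = 110979/4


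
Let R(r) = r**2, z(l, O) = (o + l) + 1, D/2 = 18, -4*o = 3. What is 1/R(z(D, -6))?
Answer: 16/21025 ≈ 0.00076100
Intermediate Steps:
o = -3/4 (o = -1/4*3 = -3/4 ≈ -0.75000)
D = 36 (D = 2*18 = 36)
z(l, O) = 1/4 + l (z(l, O) = (-3/4 + l) + 1 = 1/4 + l)
1/R(z(D, -6)) = 1/((1/4 + 36)**2) = 1/((145/4)**2) = 1/(21025/16) = 16/21025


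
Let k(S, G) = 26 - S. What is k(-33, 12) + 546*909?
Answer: 496373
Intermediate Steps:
k(-33, 12) + 546*909 = (26 - 1*(-33)) + 546*909 = (26 + 33) + 496314 = 59 + 496314 = 496373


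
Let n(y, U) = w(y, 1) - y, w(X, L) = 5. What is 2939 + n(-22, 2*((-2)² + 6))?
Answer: 2966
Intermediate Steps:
n(y, U) = 5 - y
2939 + n(-22, 2*((-2)² + 6)) = 2939 + (5 - 1*(-22)) = 2939 + (5 + 22) = 2939 + 27 = 2966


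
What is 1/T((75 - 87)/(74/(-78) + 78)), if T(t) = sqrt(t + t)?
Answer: -I*sqrt(78130)/156 ≈ -1.7918*I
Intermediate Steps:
T(t) = sqrt(2)*sqrt(t) (T(t) = sqrt(2*t) = sqrt(2)*sqrt(t))
1/T((75 - 87)/(74/(-78) + 78)) = 1/(sqrt(2)*sqrt((75 - 87)/(74/(-78) + 78))) = 1/(sqrt(2)*sqrt(-12/(74*(-1/78) + 78))) = 1/(sqrt(2)*sqrt(-12/(-37/39 + 78))) = 1/(sqrt(2)*sqrt(-12/3005/39)) = 1/(sqrt(2)*sqrt(-12*39/3005)) = 1/(sqrt(2)*sqrt(-468/3005)) = 1/(sqrt(2)*(6*I*sqrt(39065)/3005)) = 1/(6*I*sqrt(78130)/3005) = -I*sqrt(78130)/156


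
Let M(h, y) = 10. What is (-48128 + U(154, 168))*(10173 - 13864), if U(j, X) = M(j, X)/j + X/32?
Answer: 54707215817/308 ≈ 1.7762e+8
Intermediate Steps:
U(j, X) = 10/j + X/32
(-48128 + U(154, 168))*(10173 - 13864) = (-48128 + (10/154 + (1/32)*168))*(10173 - 13864) = (-48128 + (10*(1/154) + 21/4))*(-3691) = (-48128 + (5/77 + 21/4))*(-3691) = (-48128 + 1637/308)*(-3691) = -14821787/308*(-3691) = 54707215817/308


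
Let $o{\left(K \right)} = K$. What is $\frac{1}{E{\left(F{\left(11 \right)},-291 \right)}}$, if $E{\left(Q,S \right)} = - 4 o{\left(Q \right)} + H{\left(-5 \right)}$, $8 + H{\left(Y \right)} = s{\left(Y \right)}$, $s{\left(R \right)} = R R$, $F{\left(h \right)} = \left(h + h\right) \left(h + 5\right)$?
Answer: $- \frac{1}{1391} \approx -0.00071891$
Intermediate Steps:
$F{\left(h \right)} = 2 h \left(5 + h\right)$
$s{\left(R \right)} = R^{2}$
$H{\left(Y \right)} = -8 + Y^{2}$
$E{\left(Q,S \right)} = 17 - 4 Q$ ($E{\left(Q,S \right)} = - 4 Q - \left(8 - \left(-5\right)^{2}\right) = - 4 Q + \left(-8 + 25\right) = - 4 Q + 17 = 17 - 4 Q$)
$\frac{1}{E{\left(F{\left(11 \right)},-291 \right)}} = \frac{1}{17 - 4 \cdot 2 \cdot 11 \left(5 + 11\right)} = \frac{1}{17 - 4 \cdot 2 \cdot 11 \cdot 16} = \frac{1}{17 - 1408} = \frac{1}{-1391} = - \frac{1}{1391}$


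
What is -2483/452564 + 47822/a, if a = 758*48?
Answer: 2694021767/2058261072 ≈ 1.3089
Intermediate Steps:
a = 36384
-2483/452564 + 47822/a = -2483/452564 + 47822/36384 = -2483*1/452564 + 47822*(1/36384) = -2483/452564 + 23911/18192 = 2694021767/2058261072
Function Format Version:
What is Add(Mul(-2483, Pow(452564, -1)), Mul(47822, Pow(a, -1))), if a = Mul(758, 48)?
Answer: Rational(2694021767, 2058261072) ≈ 1.3089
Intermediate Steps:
a = 36384
Add(Mul(-2483, Pow(452564, -1)), Mul(47822, Pow(a, -1))) = Add(Mul(-2483, Pow(452564, -1)), Mul(47822, Pow(36384, -1))) = Add(Mul(-2483, Rational(1, 452564)), Mul(47822, Rational(1, 36384))) = Add(Rational(-2483, 452564), Rational(23911, 18192)) = Rational(2694021767, 2058261072)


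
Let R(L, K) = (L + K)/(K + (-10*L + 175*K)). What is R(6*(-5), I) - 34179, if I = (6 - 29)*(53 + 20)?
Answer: -10089775807/295204 ≈ -34179.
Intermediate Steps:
I = -1679 (I = -23*73 = -1679)
R(L, K) = (K + L)/(-10*L + 176*K)
R(6*(-5), I) - 34179 = (-1679 + 6*(-5))/(2*(-30*(-5) + 88*(-1679))) - 34179 = (-1679 - 30)/(2*(-5*(-30) - 147752)) - 34179 = (½)*(-1709)/(150 - 147752) - 34179 = (½)*(-1709)/(-147602) - 34179 = (½)*(-1/147602)*(-1709) - 34179 = 1709/295204 - 34179 = -10089775807/295204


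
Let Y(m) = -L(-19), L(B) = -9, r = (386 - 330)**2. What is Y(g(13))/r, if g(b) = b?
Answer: 9/3136 ≈ 0.0028699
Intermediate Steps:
r = 3136 (r = 56**2 = 3136)
Y(m) = 9 (Y(m) = -1*(-9) = 9)
Y(g(13))/r = 9/3136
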